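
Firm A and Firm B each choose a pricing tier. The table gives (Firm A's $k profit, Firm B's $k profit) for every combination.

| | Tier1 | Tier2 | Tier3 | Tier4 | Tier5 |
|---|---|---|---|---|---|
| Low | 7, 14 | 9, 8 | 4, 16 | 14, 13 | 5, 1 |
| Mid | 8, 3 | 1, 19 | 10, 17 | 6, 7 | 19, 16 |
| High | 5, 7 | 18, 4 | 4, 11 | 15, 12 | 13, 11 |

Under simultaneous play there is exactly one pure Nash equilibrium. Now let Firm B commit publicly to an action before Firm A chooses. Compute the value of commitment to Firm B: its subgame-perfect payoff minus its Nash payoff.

Firm A best-responds to each possible Firm B move:
- Tier1 → Firm A plays Mid (best of 7, 8, 5); Firm B gets 3.
- Tier2 → Firm A plays High (best of 9, 1, 18); Firm B gets 4.
- Tier3 → Firm A plays Mid (best of 4, 10, 4); Firm B gets 17.
- Tier4 → Firm A plays High (best of 14, 6, 15); Firm B gets 12.
- Tier5 → Firm A plays Mid (best of 5, 19, 13); Firm B gets 16.
Among 3, 4, 17, 12, 16, the best is 17 at Tier3. Subgame-perfect outcome: (Mid, Tier3) with payoffs (10, 17).
Now find the simultaneous Nash equilibrium.
Firm A's best replies: Tier1→Mid; Tier2→High; Tier3→Mid; Tier4→High; Tier5→Mid.
Firm B's best replies: Low→Tier3; Mid→Tier2; High→Tier4.
The unique mutual best reply is (High, Tier4), giving (15, 12).
Firm B's commitment gain: 17 − 12 = 5.

5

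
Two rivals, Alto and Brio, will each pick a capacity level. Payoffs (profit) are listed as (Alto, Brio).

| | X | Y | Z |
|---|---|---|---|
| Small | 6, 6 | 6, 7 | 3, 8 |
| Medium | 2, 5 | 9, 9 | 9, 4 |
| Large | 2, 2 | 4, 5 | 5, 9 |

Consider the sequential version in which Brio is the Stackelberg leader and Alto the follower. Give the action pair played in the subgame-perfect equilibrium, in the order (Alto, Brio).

Backward induction with Brio moving first.
- X → Alto plays Small (best of 6, 2, 2); Brio gets 6.
- Y → Alto plays Medium (best of 6, 9, 4); Brio gets 9.
- Z → Alto plays Medium (best of 3, 9, 5); Brio gets 4.
Brio's induced payoffs are 6, 9, 4, so Brio commits to Y. Subgame-perfect outcome: (Medium, Y) with payoffs (9, 9).

(Medium, Y)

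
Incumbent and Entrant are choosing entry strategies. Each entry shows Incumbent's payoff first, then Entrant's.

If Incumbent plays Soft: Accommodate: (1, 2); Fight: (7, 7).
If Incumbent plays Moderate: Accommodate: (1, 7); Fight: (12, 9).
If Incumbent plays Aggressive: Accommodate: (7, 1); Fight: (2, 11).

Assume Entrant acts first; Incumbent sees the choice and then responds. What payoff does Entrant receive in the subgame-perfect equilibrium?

9

Solve by backward induction (Entrant leads).
- Accommodate: Incumbent compares 1, 1, 7 and picks Aggressive; Entrant would get 1.
- Fight: Incumbent compares 7, 12, 2 and picks Moderate; Entrant would get 9.
Maximizing over 1, 9, Entrant chooses Fight. Subgame-perfect outcome: (Moderate, Fight) with payoffs (12, 9).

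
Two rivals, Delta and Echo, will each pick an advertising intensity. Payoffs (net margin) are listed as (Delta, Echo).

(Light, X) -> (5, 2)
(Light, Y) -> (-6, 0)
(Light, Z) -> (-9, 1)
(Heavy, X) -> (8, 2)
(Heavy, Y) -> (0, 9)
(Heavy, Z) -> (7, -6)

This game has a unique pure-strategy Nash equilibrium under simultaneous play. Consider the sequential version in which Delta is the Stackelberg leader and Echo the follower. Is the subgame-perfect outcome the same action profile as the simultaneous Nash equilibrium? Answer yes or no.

Solve by backward induction (Delta leads).
- Light → Echo plays X (best of 2, 0, 1); Delta gets 5.
- Heavy → Echo plays Y (best of 2, 9, -6); Delta gets 0.
Maximizing over 5, 0, Delta chooses Light. Subgame-perfect outcome: (Light, X) with payoffs (5, 2).
Now find the simultaneous Nash equilibrium.
Delta's best replies: X→Heavy; Y→Heavy; Z→Heavy.
Echo's best replies: Light→X; Heavy→Y.
Only (Heavy, Y) has each player best-responding; Nash payoffs (0, 9).
Sequential outcome (Light, X) differs from the Nash profile (Heavy, Y).

no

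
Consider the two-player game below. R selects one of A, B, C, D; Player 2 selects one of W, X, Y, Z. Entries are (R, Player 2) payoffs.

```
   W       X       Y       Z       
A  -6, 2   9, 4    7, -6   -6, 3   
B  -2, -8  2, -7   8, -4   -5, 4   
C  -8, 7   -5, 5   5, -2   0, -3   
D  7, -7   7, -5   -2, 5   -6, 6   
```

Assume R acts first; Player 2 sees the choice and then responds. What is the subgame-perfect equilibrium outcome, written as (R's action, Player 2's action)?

Solve by backward induction (R leads).
- A → Player 2 plays X (best of 2, 4, -6, 3); R gets 9.
- B → Player 2 plays Z (best of -8, -7, -4, 4); R gets -5.
- C → Player 2 plays W (best of 7, 5, -2, -3); R gets -8.
- D → Player 2 plays Z (best of -7, -5, 5, 6); R gets -6.
Maximizing over 9, -5, -8, -6, R chooses A. Subgame-perfect outcome: (A, X) with payoffs (9, 4).

(A, X)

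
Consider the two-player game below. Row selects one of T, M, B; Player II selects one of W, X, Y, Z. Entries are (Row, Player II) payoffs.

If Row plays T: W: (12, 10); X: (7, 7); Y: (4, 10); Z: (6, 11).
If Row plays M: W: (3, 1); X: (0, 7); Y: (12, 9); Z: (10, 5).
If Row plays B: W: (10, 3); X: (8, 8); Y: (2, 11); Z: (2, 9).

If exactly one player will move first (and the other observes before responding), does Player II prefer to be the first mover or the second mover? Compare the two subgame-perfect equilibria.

If Row leads: Player II's best replies are T→Z, M→Y, B→Y; Row's induced payoffs 6, 12, 2; outcome (M, Y), payoffs (12, 9).
If Player II leads: Row's best replies are W→T, X→B, Y→M, Z→M; Player II's induced payoffs 10, 8, 9, 5; outcome (T, W), payoffs (12, 10).
Player II gets 10 moving first and 9 moving second, so Player II prefers to move first.

first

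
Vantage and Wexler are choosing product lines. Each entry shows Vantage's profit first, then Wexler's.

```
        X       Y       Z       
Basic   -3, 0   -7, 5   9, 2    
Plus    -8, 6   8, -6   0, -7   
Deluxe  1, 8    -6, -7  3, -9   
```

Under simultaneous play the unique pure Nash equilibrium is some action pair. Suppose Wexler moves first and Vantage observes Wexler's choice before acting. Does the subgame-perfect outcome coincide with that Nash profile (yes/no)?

Backward induction with Wexler moving first.
- X: BR = Deluxe, leader payoff 8.
- Y: BR = Plus, leader payoff -6.
- Z: BR = Basic, leader payoff 2.
Among 8, -6, 2, the best is 8 at X. Subgame-perfect outcome: (Deluxe, X) with payoffs (1, 8).
Under simultaneous play:
Vantage's best replies: X→Deluxe; Y→Plus; Z→Basic.
Wexler's best replies: Basic→Y; Plus→X; Deluxe→X.
Only (Deluxe, X) has each player best-responding; Nash payoffs (1, 8).
Sequential outcome (Deluxe, X) coincides with the Nash profile (Deluxe, X).

yes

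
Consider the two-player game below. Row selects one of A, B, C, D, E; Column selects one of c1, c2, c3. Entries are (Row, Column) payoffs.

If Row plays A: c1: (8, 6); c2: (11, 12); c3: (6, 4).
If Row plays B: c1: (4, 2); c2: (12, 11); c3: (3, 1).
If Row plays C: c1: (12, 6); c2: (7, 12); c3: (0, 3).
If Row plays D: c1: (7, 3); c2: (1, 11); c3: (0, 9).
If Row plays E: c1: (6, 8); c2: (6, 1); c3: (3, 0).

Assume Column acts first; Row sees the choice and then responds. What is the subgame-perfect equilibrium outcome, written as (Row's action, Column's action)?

Row best-responds to each possible Column move:
- c1: BR = C, leader payoff 6.
- c2: BR = B, leader payoff 11.
- c3: BR = A, leader payoff 4.
Among 6, 11, 4, the best is 11 at c2. Subgame-perfect outcome: (B, c2) with payoffs (12, 11).

(B, c2)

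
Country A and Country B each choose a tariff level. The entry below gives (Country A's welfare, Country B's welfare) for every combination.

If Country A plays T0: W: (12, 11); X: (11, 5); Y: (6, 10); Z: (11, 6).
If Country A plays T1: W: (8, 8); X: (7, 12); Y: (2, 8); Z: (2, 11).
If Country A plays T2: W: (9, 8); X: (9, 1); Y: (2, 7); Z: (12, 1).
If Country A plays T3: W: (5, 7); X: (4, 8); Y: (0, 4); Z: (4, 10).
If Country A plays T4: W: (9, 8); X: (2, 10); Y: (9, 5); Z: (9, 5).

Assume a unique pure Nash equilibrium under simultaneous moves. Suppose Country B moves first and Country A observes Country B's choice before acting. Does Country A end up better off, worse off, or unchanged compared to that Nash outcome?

unchanged

Country A best-responds to each possible Country B move:
- W → Country A plays T0 (best of 12, 8, 9, 5, 9); Country B gets 11.
- X → Country A plays T0 (best of 11, 7, 9, 4, 2); Country B gets 5.
- Y → Country A plays T4 (best of 6, 2, 2, 0, 9); Country B gets 5.
- Z → Country A plays T2 (best of 11, 2, 12, 4, 9); Country B gets 1.
Among 11, 5, 5, 1, the best is 11 at W. Subgame-perfect outcome: (T0, W) with payoffs (12, 11).
Under simultaneous play:
Country A's best replies: W→T0; X→T0; Y→T4; Z→T2.
Country B's best replies: T0→W; T1→X; T2→W; T3→Z; T4→X.
The unique mutual best reply is (T0, W), giving (12, 11).
Country A earns 12 sequentially versus 12 at the Nash outcome: unchanged.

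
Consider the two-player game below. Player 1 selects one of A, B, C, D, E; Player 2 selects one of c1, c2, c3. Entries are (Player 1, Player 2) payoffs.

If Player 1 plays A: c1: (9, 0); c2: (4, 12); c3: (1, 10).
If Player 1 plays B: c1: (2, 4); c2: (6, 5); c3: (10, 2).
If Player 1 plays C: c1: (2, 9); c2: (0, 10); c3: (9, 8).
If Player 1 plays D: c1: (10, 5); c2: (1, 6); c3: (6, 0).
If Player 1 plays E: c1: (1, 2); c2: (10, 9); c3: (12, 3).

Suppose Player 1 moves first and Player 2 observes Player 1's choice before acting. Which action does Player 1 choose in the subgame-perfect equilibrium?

E

Player 2 best-responds to each possible Player 1 move:
- A: BR = c2, leader payoff 4.
- B: BR = c2, leader payoff 6.
- C: BR = c2, leader payoff 0.
- D: BR = c2, leader payoff 1.
- E: BR = c2, leader payoff 10.
Player 1's induced payoffs are 4, 6, 0, 1, 10, so Player 1 commits to E. Subgame-perfect outcome: (E, c2) with payoffs (10, 9).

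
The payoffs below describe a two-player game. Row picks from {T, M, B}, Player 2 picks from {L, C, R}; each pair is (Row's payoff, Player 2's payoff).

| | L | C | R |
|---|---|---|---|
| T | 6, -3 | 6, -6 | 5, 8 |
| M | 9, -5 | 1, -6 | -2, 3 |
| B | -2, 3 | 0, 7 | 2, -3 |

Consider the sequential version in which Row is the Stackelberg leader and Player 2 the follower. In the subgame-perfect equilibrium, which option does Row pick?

Solve by backward induction (Row leads).
- T: Player 2 compares -3, -6, 8 and picks R; Row would get 5.
- M: Player 2 compares -5, -6, 3 and picks R; Row would get -2.
- B: Player 2 compares 3, 7, -3 and picks C; Row would get 0.
Maximizing over 5, -2, 0, Row chooses T. Subgame-perfect outcome: (T, R) with payoffs (5, 8).

T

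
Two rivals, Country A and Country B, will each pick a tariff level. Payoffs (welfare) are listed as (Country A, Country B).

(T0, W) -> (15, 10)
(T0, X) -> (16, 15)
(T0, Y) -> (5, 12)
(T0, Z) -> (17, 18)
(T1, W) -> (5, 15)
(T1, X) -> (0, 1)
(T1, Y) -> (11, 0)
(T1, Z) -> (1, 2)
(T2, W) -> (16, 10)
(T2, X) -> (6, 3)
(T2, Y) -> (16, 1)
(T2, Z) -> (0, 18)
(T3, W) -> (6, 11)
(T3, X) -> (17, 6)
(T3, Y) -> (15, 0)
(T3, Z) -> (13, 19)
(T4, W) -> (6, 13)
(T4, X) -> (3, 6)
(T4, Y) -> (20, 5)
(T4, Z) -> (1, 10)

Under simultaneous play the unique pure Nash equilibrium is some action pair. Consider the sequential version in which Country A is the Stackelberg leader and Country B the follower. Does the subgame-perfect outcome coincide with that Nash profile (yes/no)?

yes

Country B best-responds to each possible Country A move:
- T0: BR = Z, leader payoff 17.
- T1: BR = W, leader payoff 5.
- T2: BR = Z, leader payoff 0.
- T3: BR = Z, leader payoff 13.
- T4: BR = W, leader payoff 6.
Among 17, 5, 0, 13, 6, the best is 17 at T0. Subgame-perfect outcome: (T0, Z) with payoffs (17, 18).
Under simultaneous play:
Country A's best replies: W→T2; X→T3; Y→T4; Z→T0.
Country B's best replies: T0→Z; T1→W; T2→Z; T3→Z; T4→W.
Only (T0, Z) has each player best-responding; Nash payoffs (17, 18).
Sequential outcome (T0, Z) coincides with the Nash profile (T0, Z).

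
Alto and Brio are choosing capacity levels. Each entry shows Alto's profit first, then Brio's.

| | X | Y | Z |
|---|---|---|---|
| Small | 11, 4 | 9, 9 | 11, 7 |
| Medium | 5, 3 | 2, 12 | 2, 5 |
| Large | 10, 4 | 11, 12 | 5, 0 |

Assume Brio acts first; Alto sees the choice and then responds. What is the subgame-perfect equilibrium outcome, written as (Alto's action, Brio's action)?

(Large, Y)

Alto best-responds to each possible Brio move:
- X: Alto compares 11, 5, 10 and picks Small; Brio would get 4.
- Y: Alto compares 9, 2, 11 and picks Large; Brio would get 12.
- Z: Alto compares 11, 2, 5 and picks Small; Brio would get 7.
Among 4, 12, 7, the best is 12 at Y. Subgame-perfect outcome: (Large, Y) with payoffs (11, 12).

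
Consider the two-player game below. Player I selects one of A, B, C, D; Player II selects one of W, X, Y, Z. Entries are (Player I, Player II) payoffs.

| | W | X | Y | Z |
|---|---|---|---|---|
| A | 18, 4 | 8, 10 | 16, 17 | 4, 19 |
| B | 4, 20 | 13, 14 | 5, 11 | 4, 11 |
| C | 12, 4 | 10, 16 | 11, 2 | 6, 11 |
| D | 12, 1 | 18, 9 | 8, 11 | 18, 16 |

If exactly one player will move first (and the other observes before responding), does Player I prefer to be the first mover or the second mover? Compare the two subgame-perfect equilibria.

If Player I leads: Player II's best replies are A→Z, B→W, C→X, D→Z; Player I's induced payoffs 4, 4, 10, 18; outcome (D, Z), payoffs (18, 16).
If Player II leads: Player I's best replies are W→A, X→D, Y→A, Z→D; Player II's induced payoffs 4, 9, 17, 16; outcome (A, Y), payoffs (16, 17).
Player I gets 18 moving first and 16 moving second, so Player I prefers to move first.

first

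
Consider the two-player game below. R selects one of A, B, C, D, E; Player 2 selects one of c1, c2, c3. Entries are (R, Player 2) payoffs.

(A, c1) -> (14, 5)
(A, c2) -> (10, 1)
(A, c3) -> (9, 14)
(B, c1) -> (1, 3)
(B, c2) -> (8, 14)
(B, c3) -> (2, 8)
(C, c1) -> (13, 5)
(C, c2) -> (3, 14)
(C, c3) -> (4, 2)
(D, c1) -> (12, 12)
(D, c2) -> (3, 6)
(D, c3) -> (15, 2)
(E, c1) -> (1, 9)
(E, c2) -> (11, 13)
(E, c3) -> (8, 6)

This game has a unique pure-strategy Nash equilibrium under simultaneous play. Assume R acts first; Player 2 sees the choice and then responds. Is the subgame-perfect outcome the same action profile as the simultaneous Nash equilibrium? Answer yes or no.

Backward induction with R moving first.
- A → Player 2 plays c3 (best of 5, 1, 14); R gets 9.
- B → Player 2 plays c2 (best of 3, 14, 8); R gets 8.
- C → Player 2 plays c2 (best of 5, 14, 2); R gets 3.
- D → Player 2 plays c1 (best of 12, 6, 2); R gets 12.
- E → Player 2 plays c2 (best of 9, 13, 6); R gets 11.
Maximizing over 9, 8, 3, 12, 11, R chooses D. Subgame-perfect outcome: (D, c1) with payoffs (12, 12).
Now find the simultaneous Nash equilibrium.
R's best replies: c1→A; c2→E; c3→D.
Player 2's best replies: A→c3; B→c2; C→c2; D→c1; E→c2.
The unique mutual best reply is (E, c2), giving (11, 13).
Sequential outcome (D, c1) differs from the Nash profile (E, c2).

no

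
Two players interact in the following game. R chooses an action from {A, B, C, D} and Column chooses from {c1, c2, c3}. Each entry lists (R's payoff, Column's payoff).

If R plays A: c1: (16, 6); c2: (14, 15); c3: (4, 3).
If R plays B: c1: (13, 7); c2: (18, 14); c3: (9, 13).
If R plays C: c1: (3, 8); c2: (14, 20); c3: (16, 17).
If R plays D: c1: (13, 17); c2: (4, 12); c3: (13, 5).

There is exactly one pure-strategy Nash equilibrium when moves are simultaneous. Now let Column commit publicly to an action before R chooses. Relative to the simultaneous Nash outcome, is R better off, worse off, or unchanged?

Backward induction with Column moving first.
- c1: BR = A, leader payoff 6.
- c2: BR = B, leader payoff 14.
- c3: BR = C, leader payoff 17.
Column's induced payoffs are 6, 14, 17, so Column commits to c3. Subgame-perfect outcome: (C, c3) with payoffs (16, 17).
For the simultaneous game, intersect best replies.
R's best replies: c1→A; c2→B; c3→C.
Column's best replies: A→c2; B→c2; C→c2; D→c1.
Only (B, c2) has each player best-responding; Nash payoffs (18, 14).
R earns 16 sequentially versus 18 at the Nash outcome: worse off.

worse off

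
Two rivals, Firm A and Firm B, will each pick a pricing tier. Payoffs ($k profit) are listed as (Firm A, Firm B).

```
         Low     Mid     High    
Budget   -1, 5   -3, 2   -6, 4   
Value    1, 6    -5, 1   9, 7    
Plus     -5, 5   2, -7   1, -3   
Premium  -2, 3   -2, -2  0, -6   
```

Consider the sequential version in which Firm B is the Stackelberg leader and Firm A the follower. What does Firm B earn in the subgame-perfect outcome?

Solve by backward induction (Firm B leads).
- Low: Firm A compares -1, 1, -5, -2 and picks Value; Firm B would get 6.
- Mid: Firm A compares -3, -5, 2, -2 and picks Plus; Firm B would get -7.
- High: Firm A compares -6, 9, 1, 0 and picks Value; Firm B would get 7.
Among 6, -7, 7, the best is 7 at High. Subgame-perfect outcome: (Value, High) with payoffs (9, 7).

7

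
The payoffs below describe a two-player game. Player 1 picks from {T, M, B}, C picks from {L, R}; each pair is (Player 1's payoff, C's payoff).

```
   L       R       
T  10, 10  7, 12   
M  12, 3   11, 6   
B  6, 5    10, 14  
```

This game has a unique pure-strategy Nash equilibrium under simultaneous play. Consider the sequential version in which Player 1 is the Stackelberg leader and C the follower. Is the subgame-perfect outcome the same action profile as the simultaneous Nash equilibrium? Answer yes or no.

Solve by backward induction (Player 1 leads).
- T: BR = R, leader payoff 7.
- M: BR = R, leader payoff 11.
- B: BR = R, leader payoff 10.
Maximizing over 7, 11, 10, Player 1 chooses M. Subgame-perfect outcome: (M, R) with payoffs (11, 6).
Under simultaneous play:
Player 1's best replies: L→M; R→M.
C's best replies: T→R; M→R; B→R.
The unique mutual best reply is (M, R), giving (11, 6).
Sequential outcome (M, R) coincides with the Nash profile (M, R).

yes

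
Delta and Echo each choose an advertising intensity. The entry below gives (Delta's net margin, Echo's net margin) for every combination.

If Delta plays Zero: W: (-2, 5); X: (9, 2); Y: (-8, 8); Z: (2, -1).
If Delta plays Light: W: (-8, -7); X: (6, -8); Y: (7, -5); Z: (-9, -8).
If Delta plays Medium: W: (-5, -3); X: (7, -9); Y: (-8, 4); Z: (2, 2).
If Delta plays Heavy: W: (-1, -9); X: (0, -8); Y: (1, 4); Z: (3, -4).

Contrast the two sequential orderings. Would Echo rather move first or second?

first

If Delta leads: Echo's best replies are Zero→Y, Light→Y, Medium→Y, Heavy→Y; Delta's induced payoffs -8, 7, -8, 1; outcome (Light, Y), payoffs (7, -5).
If Echo leads: Delta's best replies are W→Heavy, X→Zero, Y→Light, Z→Heavy; Echo's induced payoffs -9, 2, -5, -4; outcome (Zero, X), payoffs (9, 2).
Echo gets 2 moving first and -5 moving second, so Echo prefers to move first.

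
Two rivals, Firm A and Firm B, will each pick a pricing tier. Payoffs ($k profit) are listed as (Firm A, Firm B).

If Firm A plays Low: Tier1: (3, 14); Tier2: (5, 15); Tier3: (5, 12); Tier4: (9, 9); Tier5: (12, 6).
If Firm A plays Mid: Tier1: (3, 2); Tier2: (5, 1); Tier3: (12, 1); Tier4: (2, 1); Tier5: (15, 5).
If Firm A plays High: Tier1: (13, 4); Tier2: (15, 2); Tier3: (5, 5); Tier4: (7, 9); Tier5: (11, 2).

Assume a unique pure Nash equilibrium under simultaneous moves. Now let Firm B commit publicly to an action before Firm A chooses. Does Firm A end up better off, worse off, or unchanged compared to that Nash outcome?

Backward induction with Firm B moving first.
- Tier1 → Firm A plays High (best of 3, 3, 13); Firm B gets 4.
- Tier2 → Firm A plays High (best of 5, 5, 15); Firm B gets 2.
- Tier3 → Firm A plays Mid (best of 5, 12, 5); Firm B gets 1.
- Tier4 → Firm A plays Low (best of 9, 2, 7); Firm B gets 9.
- Tier5 → Firm A plays Mid (best of 12, 15, 11); Firm B gets 5.
Among 4, 2, 1, 9, 5, the best is 9 at Tier4. Subgame-perfect outcome: (Low, Tier4) with payoffs (9, 9).
Now find the simultaneous Nash equilibrium.
Firm A's best replies: Tier1→High; Tier2→High; Tier3→Mid; Tier4→Low; Tier5→Mid.
Firm B's best replies: Low→Tier2; Mid→Tier5; High→Tier4.
The unique mutual best reply is (Mid, Tier5), giving (15, 5).
Firm A earns 9 sequentially versus 15 at the Nash outcome: worse off.

worse off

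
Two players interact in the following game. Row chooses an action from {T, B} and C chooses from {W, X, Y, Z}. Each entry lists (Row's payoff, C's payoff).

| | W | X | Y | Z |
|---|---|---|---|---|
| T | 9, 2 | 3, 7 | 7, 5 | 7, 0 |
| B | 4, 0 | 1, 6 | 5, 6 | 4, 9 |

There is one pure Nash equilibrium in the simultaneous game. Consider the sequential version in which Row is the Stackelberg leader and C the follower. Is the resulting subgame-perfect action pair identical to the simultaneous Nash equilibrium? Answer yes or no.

no

Backward induction with Row moving first.
- T: C compares 2, 7, 5, 0 and picks X; Row would get 3.
- B: C compares 0, 6, 6, 9 and picks Z; Row would get 4.
Row's induced payoffs are 3, 4, so Row commits to B. Subgame-perfect outcome: (B, Z) with payoffs (4, 9).
Now find the simultaneous Nash equilibrium.
Row's best replies: W→T; X→T; Y→T; Z→T.
C's best replies: T→X; B→Z.
Only (T, X) has each player best-responding; Nash payoffs (3, 7).
Sequential outcome (B, Z) differs from the Nash profile (T, X).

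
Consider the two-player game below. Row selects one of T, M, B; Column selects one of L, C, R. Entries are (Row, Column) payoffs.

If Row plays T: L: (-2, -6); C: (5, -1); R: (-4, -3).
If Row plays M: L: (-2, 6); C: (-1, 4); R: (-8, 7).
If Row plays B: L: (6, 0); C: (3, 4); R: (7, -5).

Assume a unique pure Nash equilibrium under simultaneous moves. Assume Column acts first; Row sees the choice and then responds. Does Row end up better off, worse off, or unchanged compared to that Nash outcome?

better off

Solve by backward induction (Column leads).
- L: Row compares -2, -2, 6 and picks B; Column would get 0.
- C: Row compares 5, -1, 3 and picks T; Column would get -1.
- R: Row compares -4, -8, 7 and picks B; Column would get -5.
Column's induced payoffs are 0, -1, -5, so Column commits to L. Subgame-perfect outcome: (B, L) with payoffs (6, 0).
For the simultaneous game, intersect best replies.
Row's best replies: L→B; C→T; R→B.
Column's best replies: T→C; M→R; B→C.
Only (T, C) has each player best-responding; Nash payoffs (5, -1).
Row earns 6 sequentially versus 5 at the Nash outcome: better off.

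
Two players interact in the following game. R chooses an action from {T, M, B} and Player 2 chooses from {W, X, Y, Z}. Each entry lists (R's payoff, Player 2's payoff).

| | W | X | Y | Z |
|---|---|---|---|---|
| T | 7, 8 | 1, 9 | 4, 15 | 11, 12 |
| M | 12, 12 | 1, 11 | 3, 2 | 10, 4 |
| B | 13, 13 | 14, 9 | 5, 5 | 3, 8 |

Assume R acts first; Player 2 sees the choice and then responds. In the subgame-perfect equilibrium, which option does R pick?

B

Work backward from Player 2's decision.
- T → Player 2 plays Y (best of 8, 9, 15, 12); R gets 4.
- M → Player 2 plays W (best of 12, 11, 2, 4); R gets 12.
- B → Player 2 plays W (best of 13, 9, 5, 8); R gets 13.
Among 4, 12, 13, the best is 13 at B. Subgame-perfect outcome: (B, W) with payoffs (13, 13).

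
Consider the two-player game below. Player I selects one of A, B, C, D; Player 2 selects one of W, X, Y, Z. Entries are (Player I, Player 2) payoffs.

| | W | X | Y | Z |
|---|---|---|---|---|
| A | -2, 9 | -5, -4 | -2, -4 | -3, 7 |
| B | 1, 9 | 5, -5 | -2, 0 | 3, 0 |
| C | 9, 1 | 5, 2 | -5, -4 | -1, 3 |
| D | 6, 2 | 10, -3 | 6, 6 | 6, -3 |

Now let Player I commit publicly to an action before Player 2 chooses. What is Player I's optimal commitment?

Player 2 best-responds to each possible Player I move:
- A: Player 2 compares 9, -4, -4, 7 and picks W; Player I would get -2.
- B: Player 2 compares 9, -5, 0, 0 and picks W; Player I would get 1.
- C: Player 2 compares 1, 2, -4, 3 and picks Z; Player I would get -1.
- D: Player 2 compares 2, -3, 6, -3 and picks Y; Player I would get 6.
Maximizing over -2, 1, -1, 6, Player I chooses D. Subgame-perfect outcome: (D, Y) with payoffs (6, 6).

D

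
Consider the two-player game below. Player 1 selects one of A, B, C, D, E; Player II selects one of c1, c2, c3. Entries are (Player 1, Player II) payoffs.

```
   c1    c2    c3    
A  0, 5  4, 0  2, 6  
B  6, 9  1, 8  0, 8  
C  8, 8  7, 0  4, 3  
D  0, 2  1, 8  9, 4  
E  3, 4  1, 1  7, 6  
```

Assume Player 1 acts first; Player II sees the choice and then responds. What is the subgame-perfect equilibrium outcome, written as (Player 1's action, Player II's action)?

(C, c1)

Player II best-responds to each possible Player 1 move:
- A → Player II plays c3 (best of 5, 0, 6); Player 1 gets 2.
- B → Player II plays c1 (best of 9, 8, 8); Player 1 gets 6.
- C → Player II plays c1 (best of 8, 0, 3); Player 1 gets 8.
- D → Player II plays c2 (best of 2, 8, 4); Player 1 gets 1.
- E → Player II plays c3 (best of 4, 1, 6); Player 1 gets 7.
Among 2, 6, 8, 1, 7, the best is 8 at C. Subgame-perfect outcome: (C, c1) with payoffs (8, 8).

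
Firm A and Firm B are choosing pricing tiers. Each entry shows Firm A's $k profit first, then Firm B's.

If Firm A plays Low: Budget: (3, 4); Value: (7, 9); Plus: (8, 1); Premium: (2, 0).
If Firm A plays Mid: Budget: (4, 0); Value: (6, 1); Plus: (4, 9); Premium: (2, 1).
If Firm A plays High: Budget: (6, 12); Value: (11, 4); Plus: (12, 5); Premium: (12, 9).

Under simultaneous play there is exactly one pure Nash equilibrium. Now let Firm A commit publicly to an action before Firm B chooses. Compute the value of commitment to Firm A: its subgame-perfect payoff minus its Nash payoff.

Firm B best-responds to each possible Firm A move:
- Low → Firm B plays Value (best of 4, 9, 1, 0); Firm A gets 7.
- Mid → Firm B plays Plus (best of 0, 1, 9, 1); Firm A gets 4.
- High → Firm B plays Budget (best of 12, 4, 5, 9); Firm A gets 6.
Maximizing over 7, 4, 6, Firm A chooses Low. Subgame-perfect outcome: (Low, Value) with payoffs (7, 9).
For the simultaneous game, intersect best replies.
Firm A's best replies: Budget→High; Value→High; Plus→High; Premium→High.
Firm B's best replies: Low→Value; Mid→Plus; High→Budget.
The unique mutual best reply is (High, Budget), giving (6, 12).
Firm A's commitment gain: 7 − 6 = 1.

1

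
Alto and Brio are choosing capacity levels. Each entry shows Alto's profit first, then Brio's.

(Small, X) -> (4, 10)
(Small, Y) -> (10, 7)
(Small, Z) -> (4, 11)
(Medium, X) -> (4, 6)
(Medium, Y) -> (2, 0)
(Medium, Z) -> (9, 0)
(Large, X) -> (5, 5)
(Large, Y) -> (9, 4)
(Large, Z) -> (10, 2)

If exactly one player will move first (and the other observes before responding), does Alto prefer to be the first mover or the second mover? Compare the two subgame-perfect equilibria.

If Alto leads: Brio's best replies are Small→Z, Medium→X, Large→X; Alto's induced payoffs 4, 4, 5; outcome (Large, X), payoffs (5, 5).
If Brio leads: Alto's best replies are X→Large, Y→Small, Z→Large; Brio's induced payoffs 5, 7, 2; outcome (Small, Y), payoffs (10, 7).
Alto gets 5 moving first and 10 moving second, so Alto prefers to move second.

second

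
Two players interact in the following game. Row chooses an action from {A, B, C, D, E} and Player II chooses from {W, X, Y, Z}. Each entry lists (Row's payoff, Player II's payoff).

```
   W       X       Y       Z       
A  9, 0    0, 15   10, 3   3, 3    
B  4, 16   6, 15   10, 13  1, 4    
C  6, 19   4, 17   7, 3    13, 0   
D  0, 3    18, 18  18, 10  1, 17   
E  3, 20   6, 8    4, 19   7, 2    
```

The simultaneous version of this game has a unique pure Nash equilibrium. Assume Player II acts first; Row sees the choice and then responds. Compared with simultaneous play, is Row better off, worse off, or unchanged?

unchanged

Row best-responds to each possible Player II move:
- W → Row plays A (best of 9, 4, 6, 0, 3); Player II gets 0.
- X → Row plays D (best of 0, 6, 4, 18, 6); Player II gets 18.
- Y → Row plays D (best of 10, 10, 7, 18, 4); Player II gets 10.
- Z → Row plays C (best of 3, 1, 13, 1, 7); Player II gets 0.
Maximizing over 0, 18, 10, 0, Player II chooses X. Subgame-perfect outcome: (D, X) with payoffs (18, 18).
Under simultaneous play:
Row's best replies: W→A; X→D; Y→D; Z→C.
Player II's best replies: A→X; B→W; C→W; D→X; E→W.
The unique mutual best reply is (D, X), giving (18, 18).
Row earns 18 sequentially versus 18 at the Nash outcome: unchanged.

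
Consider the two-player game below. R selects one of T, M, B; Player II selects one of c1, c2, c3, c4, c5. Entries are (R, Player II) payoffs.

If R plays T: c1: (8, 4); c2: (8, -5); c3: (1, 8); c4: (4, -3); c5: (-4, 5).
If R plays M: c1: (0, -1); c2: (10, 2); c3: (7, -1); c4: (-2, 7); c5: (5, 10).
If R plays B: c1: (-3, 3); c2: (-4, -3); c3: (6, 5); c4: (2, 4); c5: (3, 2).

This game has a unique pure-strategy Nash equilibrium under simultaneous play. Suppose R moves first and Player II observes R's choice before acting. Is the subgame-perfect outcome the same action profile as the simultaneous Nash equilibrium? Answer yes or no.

Solve by backward induction (R leads).
- T: BR = c3, leader payoff 1.
- M: BR = c5, leader payoff 5.
- B: BR = c3, leader payoff 6.
Maximizing over 1, 5, 6, R chooses B. Subgame-perfect outcome: (B, c3) with payoffs (6, 5).
Now find the simultaneous Nash equilibrium.
R's best replies: c1→T; c2→M; c3→M; c4→T; c5→M.
Player II's best replies: T→c3; M→c5; B→c3.
Only (M, c5) has each player best-responding; Nash payoffs (5, 10).
Sequential outcome (B, c3) differs from the Nash profile (M, c5).

no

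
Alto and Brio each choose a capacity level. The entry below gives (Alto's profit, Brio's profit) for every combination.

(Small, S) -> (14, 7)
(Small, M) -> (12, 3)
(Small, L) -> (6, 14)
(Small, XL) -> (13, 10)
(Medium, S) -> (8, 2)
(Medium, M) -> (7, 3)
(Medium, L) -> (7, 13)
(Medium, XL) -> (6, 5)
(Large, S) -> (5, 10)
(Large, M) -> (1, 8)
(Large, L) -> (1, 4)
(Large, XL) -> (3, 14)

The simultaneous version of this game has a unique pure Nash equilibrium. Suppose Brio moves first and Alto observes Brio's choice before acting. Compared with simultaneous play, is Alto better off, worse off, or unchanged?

Work backward from Alto's decision.
- S → Alto plays Small (best of 14, 8, 5); Brio gets 7.
- M → Alto plays Small (best of 12, 7, 1); Brio gets 3.
- L → Alto plays Medium (best of 6, 7, 1); Brio gets 13.
- XL → Alto plays Small (best of 13, 6, 3); Brio gets 10.
Among 7, 3, 13, 10, the best is 13 at L. Subgame-perfect outcome: (Medium, L) with payoffs (7, 13).
Under simultaneous play:
Alto's best replies: S→Small; M→Small; L→Medium; XL→Small.
Brio's best replies: Small→L; Medium→L; Large→XL.
The unique mutual best reply is (Medium, L), giving (7, 13).
Alto earns 7 sequentially versus 7 at the Nash outcome: unchanged.

unchanged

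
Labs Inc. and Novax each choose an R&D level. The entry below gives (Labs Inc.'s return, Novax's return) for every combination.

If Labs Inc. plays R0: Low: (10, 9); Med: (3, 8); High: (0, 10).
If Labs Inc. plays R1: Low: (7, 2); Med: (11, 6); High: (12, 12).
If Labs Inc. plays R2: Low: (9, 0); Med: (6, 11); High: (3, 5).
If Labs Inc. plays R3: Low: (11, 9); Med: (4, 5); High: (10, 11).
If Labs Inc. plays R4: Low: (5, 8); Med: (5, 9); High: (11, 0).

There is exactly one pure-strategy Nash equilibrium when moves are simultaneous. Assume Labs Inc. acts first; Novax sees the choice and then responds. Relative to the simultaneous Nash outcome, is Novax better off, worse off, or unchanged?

unchanged

Novax best-responds to each possible Labs Inc. move:
- R0 → Novax plays High (best of 9, 8, 10); Labs Inc. gets 0.
- R1 → Novax plays High (best of 2, 6, 12); Labs Inc. gets 12.
- R2 → Novax plays Med (best of 0, 11, 5); Labs Inc. gets 6.
- R3 → Novax plays High (best of 9, 5, 11); Labs Inc. gets 10.
- R4 → Novax plays Med (best of 8, 9, 0); Labs Inc. gets 5.
Maximizing over 0, 12, 6, 10, 5, Labs Inc. chooses R1. Subgame-perfect outcome: (R1, High) with payoffs (12, 12).
For the simultaneous game, intersect best replies.
Labs Inc.'s best replies: Low→R3; Med→R1; High→R1.
Novax's best replies: R0→High; R1→High; R2→Med; R3→High; R4→Med.
Only (R1, High) has each player best-responding; Nash payoffs (12, 12).
Novax earns 12 sequentially versus 12 at the Nash outcome: unchanged.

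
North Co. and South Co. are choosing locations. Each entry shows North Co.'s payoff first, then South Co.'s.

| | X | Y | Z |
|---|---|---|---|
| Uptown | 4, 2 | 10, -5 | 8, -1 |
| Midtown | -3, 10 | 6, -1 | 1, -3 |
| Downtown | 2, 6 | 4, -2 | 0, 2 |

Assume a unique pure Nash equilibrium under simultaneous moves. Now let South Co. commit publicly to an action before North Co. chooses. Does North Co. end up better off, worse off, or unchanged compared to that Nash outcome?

unchanged

Backward induction with South Co. moving first.
- X: North Co. compares 4, -3, 2 and picks Uptown; South Co. would get 2.
- Y: North Co. compares 10, 6, 4 and picks Uptown; South Co. would get -5.
- Z: North Co. compares 8, 1, 0 and picks Uptown; South Co. would get -1.
Maximizing over 2, -5, -1, South Co. chooses X. Subgame-perfect outcome: (Uptown, X) with payoffs (4, 2).
Under simultaneous play:
North Co.'s best replies: X→Uptown; Y→Uptown; Z→Uptown.
South Co.'s best replies: Uptown→X; Midtown→X; Downtown→X.
The unique mutual best reply is (Uptown, X), giving (4, 2).
North Co. earns 4 sequentially versus 4 at the Nash outcome: unchanged.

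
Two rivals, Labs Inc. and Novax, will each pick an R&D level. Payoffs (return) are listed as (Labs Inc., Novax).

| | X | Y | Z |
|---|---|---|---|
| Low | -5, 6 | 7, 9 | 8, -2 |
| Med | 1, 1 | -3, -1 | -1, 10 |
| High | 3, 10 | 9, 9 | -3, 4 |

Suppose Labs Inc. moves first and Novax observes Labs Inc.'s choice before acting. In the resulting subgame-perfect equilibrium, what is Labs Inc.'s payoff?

7

Novax best-responds to each possible Labs Inc. move:
- Low → Novax plays Y (best of 6, 9, -2); Labs Inc. gets 7.
- Med → Novax plays Z (best of 1, -1, 10); Labs Inc. gets -1.
- High → Novax plays X (best of 10, 9, 4); Labs Inc. gets 3.
Maximizing over 7, -1, 3, Labs Inc. chooses Low. Subgame-perfect outcome: (Low, Y) with payoffs (7, 9).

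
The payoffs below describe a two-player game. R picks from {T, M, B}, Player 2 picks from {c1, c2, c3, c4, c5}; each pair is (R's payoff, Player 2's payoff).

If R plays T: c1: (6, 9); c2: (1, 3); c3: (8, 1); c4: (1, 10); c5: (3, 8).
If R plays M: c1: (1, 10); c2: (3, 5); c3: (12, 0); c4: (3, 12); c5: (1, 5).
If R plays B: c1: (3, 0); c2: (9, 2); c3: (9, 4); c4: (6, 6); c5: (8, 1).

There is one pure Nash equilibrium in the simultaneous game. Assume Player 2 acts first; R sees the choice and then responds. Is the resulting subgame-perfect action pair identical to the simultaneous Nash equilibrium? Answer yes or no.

no

Solve by backward induction (Player 2 leads).
- c1: R compares 6, 1, 3 and picks T; Player 2 would get 9.
- c2: R compares 1, 3, 9 and picks B; Player 2 would get 2.
- c3: R compares 8, 12, 9 and picks M; Player 2 would get 0.
- c4: R compares 1, 3, 6 and picks B; Player 2 would get 6.
- c5: R compares 3, 1, 8 and picks B; Player 2 would get 1.
Player 2's induced payoffs are 9, 2, 0, 6, 1, so Player 2 commits to c1. Subgame-perfect outcome: (T, c1) with payoffs (6, 9).
Under simultaneous play:
R's best replies: c1→T; c2→B; c3→M; c4→B; c5→B.
Player 2's best replies: T→c4; M→c4; B→c4.
Only (B, c4) has each player best-responding; Nash payoffs (6, 6).
Sequential outcome (T, c1) differs from the Nash profile (B, c4).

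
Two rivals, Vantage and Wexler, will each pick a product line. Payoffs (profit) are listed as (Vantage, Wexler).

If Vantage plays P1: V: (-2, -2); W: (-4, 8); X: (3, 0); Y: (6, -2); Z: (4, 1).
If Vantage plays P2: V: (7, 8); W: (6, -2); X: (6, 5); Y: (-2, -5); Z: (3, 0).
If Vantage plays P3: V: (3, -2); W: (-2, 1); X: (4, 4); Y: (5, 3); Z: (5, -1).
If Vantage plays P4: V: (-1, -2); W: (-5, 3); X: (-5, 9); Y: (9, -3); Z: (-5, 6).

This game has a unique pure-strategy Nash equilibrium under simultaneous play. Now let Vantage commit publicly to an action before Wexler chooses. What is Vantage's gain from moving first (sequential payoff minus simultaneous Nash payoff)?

Backward induction with Vantage moving first.
- P1: BR = W, leader payoff -4.
- P2: BR = V, leader payoff 7.
- P3: BR = X, leader payoff 4.
- P4: BR = X, leader payoff -5.
Among -4, 7, 4, -5, the best is 7 at P2. Subgame-perfect outcome: (P2, V) with payoffs (7, 8).
For the simultaneous game, intersect best replies.
Vantage's best replies: V→P2; W→P2; X→P2; Y→P4; Z→P3.
Wexler's best replies: P1→W; P2→V; P3→X; P4→X.
Only (P2, V) has each player best-responding; Nash payoffs (7, 8).
Vantage's commitment gain: 7 − 7 = 0.

0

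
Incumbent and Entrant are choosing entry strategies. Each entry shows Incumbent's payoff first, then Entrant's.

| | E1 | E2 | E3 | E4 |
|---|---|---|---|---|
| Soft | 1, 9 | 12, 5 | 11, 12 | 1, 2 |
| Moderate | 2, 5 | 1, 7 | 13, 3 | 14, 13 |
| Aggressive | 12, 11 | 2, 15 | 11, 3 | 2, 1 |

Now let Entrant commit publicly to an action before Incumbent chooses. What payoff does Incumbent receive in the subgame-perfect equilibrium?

14

Solve by backward induction (Entrant leads).
- E1: BR = Aggressive, leader payoff 11.
- E2: BR = Soft, leader payoff 5.
- E3: BR = Moderate, leader payoff 3.
- E4: BR = Moderate, leader payoff 13.
Entrant's induced payoffs are 11, 5, 3, 13, so Entrant commits to E4. Subgame-perfect outcome: (Moderate, E4) with payoffs (14, 13).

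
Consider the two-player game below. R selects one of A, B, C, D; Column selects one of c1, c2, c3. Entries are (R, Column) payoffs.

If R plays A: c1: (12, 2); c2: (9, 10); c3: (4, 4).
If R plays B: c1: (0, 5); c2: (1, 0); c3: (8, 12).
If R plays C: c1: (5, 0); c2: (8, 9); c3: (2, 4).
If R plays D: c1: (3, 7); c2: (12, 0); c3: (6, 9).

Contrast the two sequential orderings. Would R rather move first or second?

first

If R leads: Column's best replies are A→c2, B→c3, C→c2, D→c3; R's induced payoffs 9, 8, 8, 6; outcome (A, c2), payoffs (9, 10).
If Column leads: R's best replies are c1→A, c2→D, c3→B; Column's induced payoffs 2, 0, 12; outcome (B, c3), payoffs (8, 12).
R gets 9 moving first and 8 moving second, so R prefers to move first.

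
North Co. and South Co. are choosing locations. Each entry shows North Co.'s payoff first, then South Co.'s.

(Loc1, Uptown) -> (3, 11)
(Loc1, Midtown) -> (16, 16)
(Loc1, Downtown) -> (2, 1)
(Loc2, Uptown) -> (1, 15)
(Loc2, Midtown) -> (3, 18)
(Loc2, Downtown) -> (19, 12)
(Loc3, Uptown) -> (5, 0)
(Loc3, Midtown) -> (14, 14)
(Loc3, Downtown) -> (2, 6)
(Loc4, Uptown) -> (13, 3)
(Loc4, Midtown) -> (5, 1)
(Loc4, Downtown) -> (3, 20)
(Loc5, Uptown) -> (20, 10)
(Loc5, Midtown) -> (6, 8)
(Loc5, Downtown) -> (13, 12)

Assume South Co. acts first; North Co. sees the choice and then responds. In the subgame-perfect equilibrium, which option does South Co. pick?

Midtown

North Co. best-responds to each possible South Co. move:
- Uptown: BR = Loc5, leader payoff 10.
- Midtown: BR = Loc1, leader payoff 16.
- Downtown: BR = Loc2, leader payoff 12.
Among 10, 16, 12, the best is 16 at Midtown. Subgame-perfect outcome: (Loc1, Midtown) with payoffs (16, 16).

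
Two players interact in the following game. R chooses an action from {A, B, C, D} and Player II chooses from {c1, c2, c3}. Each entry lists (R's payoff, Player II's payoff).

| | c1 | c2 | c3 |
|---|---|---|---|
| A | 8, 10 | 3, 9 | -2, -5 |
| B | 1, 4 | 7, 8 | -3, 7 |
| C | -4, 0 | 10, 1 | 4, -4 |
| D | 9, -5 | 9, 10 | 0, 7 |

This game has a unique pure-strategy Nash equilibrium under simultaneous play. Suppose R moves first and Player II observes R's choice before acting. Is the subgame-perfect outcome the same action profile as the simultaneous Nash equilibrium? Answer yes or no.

Solve by backward induction (R leads).
- A: BR = c1, leader payoff 8.
- B: BR = c2, leader payoff 7.
- C: BR = c2, leader payoff 10.
- D: BR = c2, leader payoff 9.
Among 8, 7, 10, 9, the best is 10 at C. Subgame-perfect outcome: (C, c2) with payoffs (10, 1).
Under simultaneous play:
R's best replies: c1→D; c2→C; c3→C.
Player II's best replies: A→c1; B→c2; C→c2; D→c2.
The unique mutual best reply is (C, c2), giving (10, 1).
Sequential outcome (C, c2) coincides with the Nash profile (C, c2).

yes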